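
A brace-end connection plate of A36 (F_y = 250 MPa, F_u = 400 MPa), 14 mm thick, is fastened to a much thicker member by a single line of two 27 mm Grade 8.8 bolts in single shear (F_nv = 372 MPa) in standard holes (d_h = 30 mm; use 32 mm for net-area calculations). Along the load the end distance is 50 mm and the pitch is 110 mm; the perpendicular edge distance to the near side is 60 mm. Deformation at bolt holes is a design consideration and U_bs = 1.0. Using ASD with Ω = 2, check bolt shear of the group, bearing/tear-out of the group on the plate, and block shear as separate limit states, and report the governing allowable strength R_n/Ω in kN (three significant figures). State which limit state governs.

213 kN (bolt shear governs)

Bolt shear: A_b = π·27²/4 = 572.6 mm²; R_n = 372 × 572.6 × 2 × 1 / 1000 = 426 kN → 426 / 2 = 213 kN.
Bearing: edge l_c = 35, r_n = 235.2 kN; interior l_c = 80, r_n = 362.9 kN; R_n = 235.2 + 1·362.9 = 598.1 kN → 299 kN.
Block shear: A_gv = 2240, A_nv = 1568, A_nt = 616 mm²; R_n = min(0.6F_uA_nv, 0.6F_yA_gv) + U_bs·F_u·A_nt = 582.4 kN → 291 kN.
Bolt shear governs: 213 kN.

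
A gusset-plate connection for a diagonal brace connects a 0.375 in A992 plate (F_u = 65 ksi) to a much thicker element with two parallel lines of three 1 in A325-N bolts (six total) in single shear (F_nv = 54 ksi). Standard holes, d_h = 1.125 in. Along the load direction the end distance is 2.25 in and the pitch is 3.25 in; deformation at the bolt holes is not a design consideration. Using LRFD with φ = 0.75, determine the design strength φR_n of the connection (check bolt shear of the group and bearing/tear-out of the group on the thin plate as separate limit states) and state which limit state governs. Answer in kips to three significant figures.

Bolt shear: A_b = π·1²/4 = 0.7854 in²; R_n = 54 × 0.7854 × 6 × 1 = 254.5 kips → 0.75 × 254.5 = 191 kips.
Bearing (1.5 l_c t F_u ≤ 3.0 d t F_u): upper limit = 3.0·1·0.375·65 = 73.12 kips.
  Edge l_c = 2.25 − 1.125/2 = 1.688 → r_n = 61.7 kips; interior l_c = 3.25 − 1.125 = 2.125 → r_n = 73.12 kips.
  R_n,bearing = 2·61.7 + 4·73.12 = 415.9 kips → 0.75 × 415.9 = 312 kips.
Bolt shear governs: 191 kips.

191 kips (bolt shear governs)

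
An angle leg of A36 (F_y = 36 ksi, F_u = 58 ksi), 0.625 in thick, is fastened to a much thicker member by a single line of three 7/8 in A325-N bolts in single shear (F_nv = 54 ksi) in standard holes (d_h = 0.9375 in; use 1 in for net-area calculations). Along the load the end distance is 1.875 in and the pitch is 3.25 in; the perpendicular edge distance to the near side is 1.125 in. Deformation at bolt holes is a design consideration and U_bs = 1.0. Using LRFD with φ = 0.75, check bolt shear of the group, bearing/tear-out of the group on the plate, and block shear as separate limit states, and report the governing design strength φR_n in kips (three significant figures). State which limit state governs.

73.1 kips (bolt shear governs)

Bolt shear: A_b = π·0.875²/4 = 0.6013 in²; R_n = 54 × 0.6013 × 3 × 1 = 97.41 kips → 0.75 × 97.41 = 73.1 kips.
Bearing: edge l_c = 1.406, r_n = 61.17 kips; interior l_c = 2.312, r_n = 76.12 kips; R_n = 61.17 + 2·76.12 = 213.4 kips → 160 kips.
Block shear: A_gv = 5.234, A_nv = 3.672, A_nt = 0.3906 in²; R_n = min(0.6F_uA_nv, 0.6F_yA_gv) + U_bs·F_u·A_nt = 135.7 kips → 102 kips.
Bolt shear governs: 73.1 kips.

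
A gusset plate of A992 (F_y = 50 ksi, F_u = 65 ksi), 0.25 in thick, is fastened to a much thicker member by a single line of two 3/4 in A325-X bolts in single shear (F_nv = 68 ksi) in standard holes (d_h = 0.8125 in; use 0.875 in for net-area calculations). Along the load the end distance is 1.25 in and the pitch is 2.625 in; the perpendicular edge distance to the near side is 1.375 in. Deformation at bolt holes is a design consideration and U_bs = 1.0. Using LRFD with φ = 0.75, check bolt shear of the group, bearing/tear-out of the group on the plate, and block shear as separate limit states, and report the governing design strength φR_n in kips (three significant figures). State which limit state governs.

Bolt shear: A_b = π·0.75²/4 = 0.4418 in²; R_n = 68 × 0.4418 × 2 × 1 = 60.08 kips → 0.75 × 60.08 = 45.1 kips.
Bearing: edge l_c = 0.8438, r_n = 16.45 kips; interior l_c = 1.812, r_n = 29.25 kips; R_n = 16.45 + 1·29.25 = 45.7 kips → 34.3 kips.
Block shear: A_gv = 0.9688, A_nv = 0.6406, A_nt = 0.2344 in²; R_n = min(0.6F_uA_nv, 0.6F_yA_gv) + U_bs·F_u·A_nt = 40.22 kips → 30.2 kips.
Block shear governs: 30.2 kips.

30.2 kips (block shear governs)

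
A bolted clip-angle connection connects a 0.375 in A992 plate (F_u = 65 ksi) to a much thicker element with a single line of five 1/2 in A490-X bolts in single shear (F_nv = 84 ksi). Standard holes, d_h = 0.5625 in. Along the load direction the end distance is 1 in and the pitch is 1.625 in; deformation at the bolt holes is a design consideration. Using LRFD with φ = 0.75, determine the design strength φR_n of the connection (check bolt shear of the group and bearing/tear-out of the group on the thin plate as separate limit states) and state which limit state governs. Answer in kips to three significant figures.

Bolt shear: A_b = π·0.5²/4 = 0.1963 in²; R_n = 84 × 0.1963 × 5 × 1 = 82.47 kips → 0.75 × 82.47 = 61.9 kips.
Bearing (1.2 l_c t F_u ≤ 2.4 d t F_u): upper limit = 2.4·0.5·0.375·65 = 29.25 kips.
  Edge l_c = 1 − 0.5625/2 = 0.7188 → r_n = 21.02 kips; interior l_c = 1.625 − 0.5625 = 1.062 → r_n = 29.25 kips.
  R_n,bearing = 1·21.02 + 4·29.25 = 138 kips → 0.75 × 138 = 104 kips.
Bolt shear governs: 61.9 kips.

61.9 kips (bolt shear governs)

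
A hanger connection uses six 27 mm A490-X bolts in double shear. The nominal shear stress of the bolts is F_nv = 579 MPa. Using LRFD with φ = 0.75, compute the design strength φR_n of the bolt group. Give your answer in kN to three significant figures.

2980 kN

A_b = π × 27² / 4 = 572.6 mm².
R_n = F_nv · A_b · n · n_s = 579 × 572.6 × 6 × 2 / 1000 = 3978 kN.
Design strength φR_n = 0.75 × 3978 = 2980 kN.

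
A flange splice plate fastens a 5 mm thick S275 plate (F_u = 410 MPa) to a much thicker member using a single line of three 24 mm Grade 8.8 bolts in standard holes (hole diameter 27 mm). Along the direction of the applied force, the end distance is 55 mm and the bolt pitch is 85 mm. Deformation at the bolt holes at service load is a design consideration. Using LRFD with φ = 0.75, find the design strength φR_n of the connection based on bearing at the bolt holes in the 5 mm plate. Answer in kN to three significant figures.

254 kN

Per bolt r_n = 1.2 l_c t F_u ≤ 2.4 d t F_u; upper limit = 2.4 × 24 × 5 × 410 / 1000 = 118.1 kN.
Edge bolt: l_c = 55 − 27/2 = 41.5 mm → 1.2 × 41.5 × 5 × 410 / 1000 = 102.1 → r_n = 102.1 kN.
Interior bolts: l_c = 85 − 27 = 58 mm → 1.2 × 58 × 5 × 410 / 1000 = 142.7 → r_n = 118.1 kN.
R_n = 1 × 102.1 + 2 × 118.1 = 338.2 kN.
Design strength φR_n = 0.75 × 338.2 = 254 kN.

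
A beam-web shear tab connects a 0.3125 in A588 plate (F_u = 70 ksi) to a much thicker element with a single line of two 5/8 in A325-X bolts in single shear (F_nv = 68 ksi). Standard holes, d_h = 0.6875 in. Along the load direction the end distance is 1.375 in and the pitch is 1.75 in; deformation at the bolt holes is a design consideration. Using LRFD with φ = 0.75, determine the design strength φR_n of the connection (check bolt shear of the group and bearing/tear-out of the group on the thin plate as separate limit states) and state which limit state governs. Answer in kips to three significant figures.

Bolt shear: A_b = π·0.625²/4 = 0.3068 in²; R_n = 68 × 0.3068 × 2 × 1 = 41.72 kips → 0.75 × 41.72 = 31.3 kips.
Bearing (1.2 l_c t F_u ≤ 2.4 d t F_u): upper limit = 2.4·0.625·0.3125·70 = 32.81 kips.
  Edge l_c = 1.375 − 0.6875/2 = 1.031 → r_n = 27.07 kips; interior l_c = 1.75 − 0.6875 = 1.062 → r_n = 27.89 kips.
  R_n,bearing = 1·27.07 + 1·27.89 = 54.96 kips → 0.75 × 54.96 = 41.2 kips.
Bolt shear governs: 31.3 kips.

31.3 kips (bolt shear governs)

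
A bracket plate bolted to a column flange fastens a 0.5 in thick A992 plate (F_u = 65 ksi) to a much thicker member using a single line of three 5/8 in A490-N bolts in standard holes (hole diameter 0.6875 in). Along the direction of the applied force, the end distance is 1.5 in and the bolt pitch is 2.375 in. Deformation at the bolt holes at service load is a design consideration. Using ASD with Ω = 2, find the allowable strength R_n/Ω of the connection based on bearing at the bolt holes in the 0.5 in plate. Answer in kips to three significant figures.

71.3 kips

Per bolt r_n = 1.2 l_c t F_u ≤ 2.4 d t F_u; upper limit = 2.4 × 0.625 × 0.5 × 65 = 48.75 kips.
Edge bolt: l_c = 1.5 − 0.6875/2 = 1.156 in → 1.2 × 1.156 × 0.5 × 65 = 45.09 → r_n = 45.09 kips.
Interior bolts: l_c = 2.375 − 0.6875 = 1.688 in → 1.2 × 1.688 × 0.5 × 65 = 65.81 → r_n = 48.75 kips.
R_n = 1 × 45.09 + 2 × 48.75 = 142.6 kips.
Allowable strength R_n/Ω = 142.6 / 2 = 71.3 kips.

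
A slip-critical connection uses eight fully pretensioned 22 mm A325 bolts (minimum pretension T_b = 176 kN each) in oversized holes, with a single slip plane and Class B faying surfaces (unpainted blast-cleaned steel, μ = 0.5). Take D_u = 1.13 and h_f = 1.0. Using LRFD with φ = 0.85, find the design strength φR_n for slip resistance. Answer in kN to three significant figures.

R_n = μ · D_u · h_f · T_b · n_s · n_b = 0.5 × 1.13 × 1.0 × 176 × 1 × 8 = 795.5 kN.
Design strength φR_n = 0.85 × 795.5 = 676 kN.

676 kN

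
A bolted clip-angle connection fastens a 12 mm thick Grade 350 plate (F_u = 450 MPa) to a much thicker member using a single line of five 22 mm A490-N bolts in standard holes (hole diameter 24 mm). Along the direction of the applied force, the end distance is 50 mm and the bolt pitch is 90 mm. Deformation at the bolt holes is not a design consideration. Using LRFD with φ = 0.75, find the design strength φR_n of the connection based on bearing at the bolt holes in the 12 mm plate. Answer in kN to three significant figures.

Per bolt r_n = 1.5 l_c t F_u ≤ 3.0 d t F_u; upper limit = 3.0 × 22 × 12 × 450 / 1000 = 356.4 kN.
Edge bolt: l_c = 50 − 24/2 = 38 mm → 1.5 × 38 × 12 × 450 / 1000 = 307.8 → r_n = 307.8 kN.
Interior bolts: l_c = 90 − 24 = 66 mm → 1.5 × 66 × 12 × 450 / 1000 = 534.6 → r_n = 356.4 kN.
R_n = 1 × 307.8 + 4 × 356.4 = 1733 kN.
Design strength φR_n = 0.75 × 1733 = 1300 kN.

1300 kN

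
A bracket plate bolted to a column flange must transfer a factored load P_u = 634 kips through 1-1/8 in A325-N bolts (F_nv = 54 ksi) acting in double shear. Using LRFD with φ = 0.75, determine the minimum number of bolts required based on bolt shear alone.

A_b = π·1.125²/4 = 0.994 in².
Per-bolt design strength φR_n = 0.75 × 54 × 0.994 × 2 = 80.52 kips.
n ≥ 634 / 80.52 = 7.874 → use 8 bolts.

8 bolts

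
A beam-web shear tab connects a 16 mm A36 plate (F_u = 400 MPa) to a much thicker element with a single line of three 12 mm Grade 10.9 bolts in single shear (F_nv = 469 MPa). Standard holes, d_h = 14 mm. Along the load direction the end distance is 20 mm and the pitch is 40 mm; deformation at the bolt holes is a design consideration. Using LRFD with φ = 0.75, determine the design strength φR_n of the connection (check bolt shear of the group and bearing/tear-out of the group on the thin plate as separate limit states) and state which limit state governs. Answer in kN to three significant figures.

Bolt shear: A_b = π·12²/4 = 113.1 mm²; R_n = 469 × 113.1 × 3 × 1 / 1000 = 159.1 kN → 0.75 × 159.1 = 119 kN.
Bearing (1.2 l_c t F_u ≤ 2.4 d t F_u): upper limit = 2.4·12·16·400 / 1000 = 184.3 kN.
  Edge l_c = 20 − 14/2 = 13 → r_n = 99.84 kN; interior l_c = 40 − 14 = 26 → r_n = 184.3 kN.
  R_n,bearing = 1·99.84 + 2·184.3 = 468.5 kN → 0.75 × 468.5 = 351 kN.
Bolt shear governs: 119 kN.

119 kN (bolt shear governs)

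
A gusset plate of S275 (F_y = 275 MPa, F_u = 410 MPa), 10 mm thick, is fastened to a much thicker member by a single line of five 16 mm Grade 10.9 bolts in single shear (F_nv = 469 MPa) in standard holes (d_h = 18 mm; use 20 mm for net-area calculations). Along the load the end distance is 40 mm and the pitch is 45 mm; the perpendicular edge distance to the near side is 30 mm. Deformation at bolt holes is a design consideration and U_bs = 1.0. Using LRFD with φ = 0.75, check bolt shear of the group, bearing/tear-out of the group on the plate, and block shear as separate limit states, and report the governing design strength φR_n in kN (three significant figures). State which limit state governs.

Bolt shear: A_b = π·16²/4 = 201.1 mm²; R_n = 469 × 201.1 × 5 × 1 / 1000 = 471.5 kN → 0.75 × 471.5 = 354 kN.
Bearing: edge l_c = 31, r_n = 152.5 kN; interior l_c = 27, r_n = 132.8 kN; R_n = 152.5 + 4·132.8 = 683.9 kN → 513 kN.
Block shear: A_gv = 2200, A_nv = 1300, A_nt = 200 mm²; R_n = min(0.6F_uA_nv, 0.6F_yA_gv) + U_bs·F_u·A_nt = 401.8 kN → 301 kN.
Block shear governs: 301 kN.

301 kN (block shear governs)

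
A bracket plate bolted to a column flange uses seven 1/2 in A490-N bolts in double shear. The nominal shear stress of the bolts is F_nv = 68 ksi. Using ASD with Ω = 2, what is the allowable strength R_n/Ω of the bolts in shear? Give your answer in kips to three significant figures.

A_b = π × 0.5² / 4 = 0.1963 in².
R_n = F_nv · A_b · n · n_s = 68 × 0.1963 × 7 × 2 = 186.9 kips.
Allowable strength R_n/Ω = 186.9 / 2 = 93.5 kips.

93.5 kips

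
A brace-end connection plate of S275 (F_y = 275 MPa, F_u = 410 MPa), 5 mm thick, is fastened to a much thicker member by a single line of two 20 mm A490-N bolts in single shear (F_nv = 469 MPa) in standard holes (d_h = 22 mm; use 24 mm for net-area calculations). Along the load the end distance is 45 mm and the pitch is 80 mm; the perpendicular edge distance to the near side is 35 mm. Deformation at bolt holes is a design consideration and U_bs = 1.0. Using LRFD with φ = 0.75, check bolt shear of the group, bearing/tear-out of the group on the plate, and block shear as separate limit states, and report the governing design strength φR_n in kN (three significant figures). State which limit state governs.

Bolt shear: A_b = π·20²/4 = 314.2 mm²; R_n = 469 × 314.2 × 2 × 1 / 1000 = 294.7 kN → 0.75 × 294.7 = 221 kN.
Bearing: edge l_c = 34, r_n = 83.64 kN; interior l_c = 58, r_n = 98.4 kN; R_n = 83.64 + 1·98.4 = 182 kN → 137 kN.
Block shear: A_gv = 625, A_nv = 445, A_nt = 115 mm²; R_n = min(0.6F_uA_nv, 0.6F_yA_gv) + U_bs·F_u·A_nt = 150.3 kN → 113 kN.
Block shear governs: 113 kN.

113 kN (block shear governs)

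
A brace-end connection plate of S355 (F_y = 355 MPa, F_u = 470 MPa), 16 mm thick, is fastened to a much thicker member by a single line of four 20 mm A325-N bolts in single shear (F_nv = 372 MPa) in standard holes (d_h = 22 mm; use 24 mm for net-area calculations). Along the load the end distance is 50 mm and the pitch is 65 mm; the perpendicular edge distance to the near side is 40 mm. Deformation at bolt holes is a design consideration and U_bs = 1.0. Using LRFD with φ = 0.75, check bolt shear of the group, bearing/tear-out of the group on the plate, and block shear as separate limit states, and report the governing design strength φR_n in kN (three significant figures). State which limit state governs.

351 kN (bolt shear governs)

Bolt shear: A_b = π·20²/4 = 314.2 mm²; R_n = 372 × 314.2 × 4 × 1 / 1000 = 467.5 kN → 0.75 × 467.5 = 351 kN.
Bearing: edge l_c = 39, r_n = 351.9 kN; interior l_c = 43, r_n = 361 kN; R_n = 351.9 + 3·361 = 1435 kN → 1080 kN.
Block shear: A_gv = 3920, A_nv = 2576, A_nt = 448 mm²; R_n = min(0.6F_uA_nv, 0.6F_yA_gv) + U_bs·F_u·A_nt = 937 kN → 703 kN.
Bolt shear governs: 351 kN.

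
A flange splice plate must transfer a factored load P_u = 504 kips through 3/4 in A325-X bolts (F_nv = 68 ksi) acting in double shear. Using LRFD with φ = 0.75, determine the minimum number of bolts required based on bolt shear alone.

A_b = π·0.75²/4 = 0.4418 in².
Per-bolt design strength φR_n = 0.75 × 68 × 0.4418 × 2 = 45.06 kips.
n ≥ 504 / 45.06 = 11.18 → use 12 bolts.

12 bolts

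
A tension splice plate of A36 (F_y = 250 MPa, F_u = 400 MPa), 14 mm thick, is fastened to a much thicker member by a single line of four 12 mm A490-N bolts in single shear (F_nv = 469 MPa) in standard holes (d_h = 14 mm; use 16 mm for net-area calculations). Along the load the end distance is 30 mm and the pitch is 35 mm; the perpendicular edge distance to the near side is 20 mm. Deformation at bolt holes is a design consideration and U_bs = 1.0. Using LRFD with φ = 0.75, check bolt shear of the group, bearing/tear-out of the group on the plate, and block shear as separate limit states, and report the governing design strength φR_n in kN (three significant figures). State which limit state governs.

159 kN (bolt shear governs)

Bolt shear: A_b = π·12²/4 = 113.1 mm²; R_n = 469 × 113.1 × 4 × 1 / 1000 = 212.2 kN → 0.75 × 212.2 = 159 kN.
Bearing: edge l_c = 23, r_n = 154.6 kN; interior l_c = 21, r_n = 141.1 kN; R_n = 154.6 + 3·141.1 = 577.9 kN → 433 kN.
Block shear: A_gv = 1890, A_nv = 1106, A_nt = 168 mm²; R_n = min(0.6F_uA_nv, 0.6F_yA_gv) + U_bs·F_u·A_nt = 332.6 kN → 249 kN.
Bolt shear governs: 159 kN.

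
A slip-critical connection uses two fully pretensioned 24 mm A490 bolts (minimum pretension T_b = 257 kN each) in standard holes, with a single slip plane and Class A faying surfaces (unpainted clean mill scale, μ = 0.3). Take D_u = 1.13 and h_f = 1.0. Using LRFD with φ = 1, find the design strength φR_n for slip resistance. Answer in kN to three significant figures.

174 kN

R_n = μ · D_u · h_f · T_b · n_s · n_b = 0.3 × 1.13 × 1.0 × 257 × 1 × 2 = 174.2 kN.
Design strength φR_n = 1 × 174.2 = 174 kN.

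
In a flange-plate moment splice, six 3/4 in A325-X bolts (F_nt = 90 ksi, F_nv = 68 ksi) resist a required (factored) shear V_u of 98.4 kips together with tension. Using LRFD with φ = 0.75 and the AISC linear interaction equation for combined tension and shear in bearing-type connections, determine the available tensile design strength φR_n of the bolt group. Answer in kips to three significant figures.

A_b = π·0.75²/4 = 0.4418 in²; f_rv = 98.4 / (6 × 0.4418) = 37.12 ksi.
F'_nt = 1.3 F_nt − (F_nt / φF_nv) f_rv = 1.3·90 − (90/(0.75·68))·37.12 = 51.49 ksi, capped at F_nt → F'_nt = 51.49 ksi.
R_n = F'_nt · A_b · n = 51.49 × 0.4418 × 6 = 136.5 kips.
Design strength φR_n = 0.75 × 136.5 = 102 kips.

102 kips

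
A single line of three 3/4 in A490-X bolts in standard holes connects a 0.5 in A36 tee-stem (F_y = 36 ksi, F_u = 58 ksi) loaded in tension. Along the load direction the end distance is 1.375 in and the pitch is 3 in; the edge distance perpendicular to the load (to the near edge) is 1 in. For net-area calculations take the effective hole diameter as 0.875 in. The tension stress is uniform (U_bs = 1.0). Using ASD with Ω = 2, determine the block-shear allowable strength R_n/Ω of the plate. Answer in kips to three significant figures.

Shear plane L_v = 1.375 + 2·3 = 7.375 in; A_gv = 7.375 × 0.5 = 3.688 in².
A_nv = (7.375 − 2.5·0.875) × 0.5 = 2.594 in².
A_nt = (1 − 0.5·0.875) × 0.5 = 0.2812 in².
0.6 F_u A_nv = 90.26 kips; 0.6 F_y A_gv = 79.65 kips → shear yielding governs the shear term.
R_n = 79.65 + 1.0 × 58 × 0.2812 = 95.96 kips.
Allowable strength R_n/Ω = 95.96 / 2 = 48 kips.

48 kips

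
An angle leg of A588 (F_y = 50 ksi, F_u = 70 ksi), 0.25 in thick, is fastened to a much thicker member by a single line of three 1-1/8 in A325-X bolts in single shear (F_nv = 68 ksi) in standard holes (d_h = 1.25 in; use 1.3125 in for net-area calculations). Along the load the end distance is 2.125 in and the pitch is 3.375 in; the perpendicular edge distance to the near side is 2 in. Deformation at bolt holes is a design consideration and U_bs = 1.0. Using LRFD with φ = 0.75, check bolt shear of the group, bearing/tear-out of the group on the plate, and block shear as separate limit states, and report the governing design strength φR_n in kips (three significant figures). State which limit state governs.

61.7 kips (block shear governs)

Bolt shear: A_b = π·1.125²/4 = 0.994 in²; R_n = 68 × 0.994 × 3 × 1 = 202.8 kips → 0.75 × 202.8 = 152 kips.
Bearing: edge l_c = 1.5, r_n = 31.5 kips; interior l_c = 2.125, r_n = 44.62 kips; R_n = 31.5 + 2·44.62 = 120.8 kips → 90.6 kips.
Block shear: A_gv = 2.219, A_nv = 1.398, A_nt = 0.3359 in²; R_n = min(0.6F_uA_nv, 0.6F_yA_gv) + U_bs·F_u·A_nt = 82.25 kips → 61.7 kips.
Block shear governs: 61.7 kips.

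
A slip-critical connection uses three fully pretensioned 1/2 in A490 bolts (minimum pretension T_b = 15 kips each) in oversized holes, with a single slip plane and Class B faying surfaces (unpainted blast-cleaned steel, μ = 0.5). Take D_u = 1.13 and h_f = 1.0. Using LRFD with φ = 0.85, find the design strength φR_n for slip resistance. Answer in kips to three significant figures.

21.6 kips

R_n = μ · D_u · h_f · T_b · n_s · n_b = 0.5 × 1.13 × 1.0 × 15 × 1 × 3 = 25.42 kips.
Design strength φR_n = 0.85 × 25.42 = 21.6 kips.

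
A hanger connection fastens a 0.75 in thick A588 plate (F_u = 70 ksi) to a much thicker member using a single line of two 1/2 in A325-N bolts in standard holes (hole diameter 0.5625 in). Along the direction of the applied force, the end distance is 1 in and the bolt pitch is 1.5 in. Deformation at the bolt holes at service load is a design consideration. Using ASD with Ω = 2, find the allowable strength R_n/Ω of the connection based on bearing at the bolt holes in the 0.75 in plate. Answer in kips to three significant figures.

Per bolt r_n = 1.2 l_c t F_u ≤ 2.4 d t F_u; upper limit = 2.4 × 0.5 × 0.75 × 70 = 63 kips.
Edge bolt: l_c = 1 − 0.5625/2 = 0.7188 in → 1.2 × 0.7188 × 0.75 × 70 = 45.28 → r_n = 45.28 kips.
Interior bolts: l_c = 1.5 − 0.5625 = 0.9375 in → 1.2 × 0.9375 × 0.75 × 70 = 59.06 → r_n = 59.06 kips.
R_n = 1 × 45.28 + 1 × 59.06 = 104.3 kips.
Allowable strength R_n/Ω = 104.3 / 2 = 52.2 kips.

52.2 kips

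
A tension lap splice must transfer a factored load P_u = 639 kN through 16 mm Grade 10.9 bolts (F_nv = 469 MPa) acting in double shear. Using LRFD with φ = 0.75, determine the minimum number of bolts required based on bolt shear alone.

5 bolts

A_b = π·16²/4 = 201.1 mm².
Per-bolt design strength φR_n = 0.75 × 469 × 201.1 × 2 / 1000 = 141.4 kN.
n ≥ 639 / 141.4 = 4.518 → use 5 bolts.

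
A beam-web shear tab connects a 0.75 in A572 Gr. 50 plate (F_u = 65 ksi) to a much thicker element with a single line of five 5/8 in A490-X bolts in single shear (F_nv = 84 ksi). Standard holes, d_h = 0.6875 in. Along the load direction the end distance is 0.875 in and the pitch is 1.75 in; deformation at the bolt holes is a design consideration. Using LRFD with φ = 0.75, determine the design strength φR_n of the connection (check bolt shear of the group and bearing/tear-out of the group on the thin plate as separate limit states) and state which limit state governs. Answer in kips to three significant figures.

Bolt shear: A_b = π·0.625²/4 = 0.3068 in²; R_n = 84 × 0.3068 × 5 × 1 = 128.9 kips → 0.75 × 128.9 = 96.6 kips.
Bearing (1.2 l_c t F_u ≤ 2.4 d t F_u): upper limit = 2.4·0.625·0.75·65 = 73.12 kips.
  Edge l_c = 0.875 − 0.6875/2 = 0.5312 → r_n = 31.08 kips; interior l_c = 1.75 − 0.6875 = 1.062 → r_n = 62.16 kips.
  R_n,bearing = 1·31.08 + 4·62.16 = 279.7 kips → 0.75 × 279.7 = 210 kips.
Bolt shear governs: 96.6 kips.

96.6 kips (bolt shear governs)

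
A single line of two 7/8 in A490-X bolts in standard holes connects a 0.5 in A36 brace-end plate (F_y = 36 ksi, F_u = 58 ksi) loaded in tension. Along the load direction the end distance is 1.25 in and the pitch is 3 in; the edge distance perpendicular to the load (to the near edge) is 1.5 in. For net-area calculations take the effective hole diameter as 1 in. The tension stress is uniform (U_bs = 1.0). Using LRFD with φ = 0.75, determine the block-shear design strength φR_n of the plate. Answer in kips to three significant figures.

56.2 kips

Shear plane L_v = 1.25 + 1·3 = 4.25 in; A_gv = 4.25 × 0.5 = 2.125 in².
A_nv = (4.25 − 1.5·1) × 0.5 = 1.375 in².
A_nt = (1.5 − 0.5·1) × 0.5 = 0.5 in².
0.6 F_u A_nv = 47.85 kips; 0.6 F_y A_gv = 45.9 kips → shear yielding governs the shear term.
R_n = 45.9 + 1.0 × 58 × 0.5 = 74.9 kips.
Design strength φR_n = 0.75 × 74.9 = 56.2 kips.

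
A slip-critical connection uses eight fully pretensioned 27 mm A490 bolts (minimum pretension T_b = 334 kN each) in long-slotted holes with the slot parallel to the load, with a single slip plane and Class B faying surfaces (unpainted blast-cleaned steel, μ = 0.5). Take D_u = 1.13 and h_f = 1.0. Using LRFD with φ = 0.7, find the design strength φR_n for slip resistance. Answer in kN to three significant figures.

1060 kN

R_n = μ · D_u · h_f · T_b · n_s · n_b = 0.5 × 1.13 × 1.0 × 334 × 1 × 8 = 1510 kN.
Design strength φR_n = 0.7 × 1510 = 1060 kN.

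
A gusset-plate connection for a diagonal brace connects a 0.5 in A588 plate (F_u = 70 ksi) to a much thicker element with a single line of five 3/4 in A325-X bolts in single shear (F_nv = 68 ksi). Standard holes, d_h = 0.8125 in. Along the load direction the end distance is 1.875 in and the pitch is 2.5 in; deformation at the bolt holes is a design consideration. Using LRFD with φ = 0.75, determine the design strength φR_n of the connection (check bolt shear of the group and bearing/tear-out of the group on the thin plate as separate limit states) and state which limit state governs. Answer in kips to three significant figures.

Bolt shear: A_b = π·0.75²/4 = 0.4418 in²; R_n = 68 × 0.4418 × 5 × 1 = 150.2 kips → 0.75 × 150.2 = 113 kips.
Bearing (1.2 l_c t F_u ≤ 2.4 d t F_u): upper limit = 2.4·0.75·0.5·70 = 63 kips.
  Edge l_c = 1.875 − 0.8125/2 = 1.469 → r_n = 61.69 kips; interior l_c = 2.5 − 0.8125 = 1.688 → r_n = 63 kips.
  R_n,bearing = 1·61.69 + 4·63 = 313.7 kips → 0.75 × 313.7 = 235 kips.
Bolt shear governs: 113 kips.

113 kips (bolt shear governs)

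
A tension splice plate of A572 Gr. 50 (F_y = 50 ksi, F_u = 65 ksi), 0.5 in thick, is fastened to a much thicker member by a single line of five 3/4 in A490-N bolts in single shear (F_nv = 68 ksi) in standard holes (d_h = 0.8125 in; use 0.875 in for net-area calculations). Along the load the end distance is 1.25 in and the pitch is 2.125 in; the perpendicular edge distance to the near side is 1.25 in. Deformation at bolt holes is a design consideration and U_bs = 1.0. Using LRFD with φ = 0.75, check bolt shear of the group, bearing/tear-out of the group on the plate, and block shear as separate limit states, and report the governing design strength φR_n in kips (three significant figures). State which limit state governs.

Bolt shear: A_b = π·0.75²/4 = 0.4418 in²; R_n = 68 × 0.4418 × 5 × 1 = 150.2 kips → 0.75 × 150.2 = 113 kips.
Bearing: edge l_c = 0.8438, r_n = 32.91 kips; interior l_c = 1.312, r_n = 51.19 kips; R_n = 32.91 + 4·51.19 = 237.7 kips → 178 kips.
Block shear: A_gv = 4.875, A_nv = 2.906, A_nt = 0.4062 in²; R_n = min(0.6F_uA_nv, 0.6F_yA_gv) + U_bs·F_u·A_nt = 139.8 kips → 105 kips.
Block shear governs: 105 kips.

105 kips (block shear governs)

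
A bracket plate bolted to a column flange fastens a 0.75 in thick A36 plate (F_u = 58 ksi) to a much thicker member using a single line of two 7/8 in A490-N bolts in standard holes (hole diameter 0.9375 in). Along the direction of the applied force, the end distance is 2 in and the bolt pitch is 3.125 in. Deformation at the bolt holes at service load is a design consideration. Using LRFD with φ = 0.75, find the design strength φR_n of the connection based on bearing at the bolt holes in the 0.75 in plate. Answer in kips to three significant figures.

Per bolt r_n = 1.2 l_c t F_u ≤ 2.4 d t F_u; upper limit = 2.4 × 0.875 × 0.75 × 58 = 91.35 kips.
Edge bolt: l_c = 2 − 0.9375/2 = 1.531 in → 1.2 × 1.531 × 0.75 × 58 = 79.93 → r_n = 79.93 kips.
Interior bolts: l_c = 3.125 − 0.9375 = 2.188 in → 1.2 × 2.188 × 0.75 × 58 = 114.2 → r_n = 91.35 kips.
R_n = 1 × 79.93 + 1 × 91.35 = 171.3 kips.
Design strength φR_n = 0.75 × 171.3 = 128 kips.

128 kips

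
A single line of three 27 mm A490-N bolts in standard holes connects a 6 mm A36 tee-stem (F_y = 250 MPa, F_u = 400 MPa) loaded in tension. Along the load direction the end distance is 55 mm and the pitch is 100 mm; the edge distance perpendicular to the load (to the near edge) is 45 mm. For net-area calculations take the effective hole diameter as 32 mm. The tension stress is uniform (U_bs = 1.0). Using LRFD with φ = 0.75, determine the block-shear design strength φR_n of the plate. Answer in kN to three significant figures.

224 kN

Shear plane L_v = 55 + 2·100 = 255 mm; A_gv = 255 × 6 = 1530 mm².
A_nv = (255 − 2.5·32) × 6 = 1050 mm².
A_nt = (45 − 0.5·32) × 6 = 174 mm².
0.6 F_u A_nv = 252 kN; 0.6 F_y A_gv = 229.5 kN → shear yielding governs the shear term.
R_n = 229.5 + 1.0 × 400 × 174 / 1000 = 299.1 kN.
Design strength φR_n = 0.75 × 299.1 = 224 kN.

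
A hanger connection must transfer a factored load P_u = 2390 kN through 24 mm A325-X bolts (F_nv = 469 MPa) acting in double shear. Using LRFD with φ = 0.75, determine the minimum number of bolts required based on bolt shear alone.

A_b = π·24²/4 = 452.4 mm².
Per-bolt design strength φR_n = 0.75 × 469 × 452.4 × 2 / 1000 = 318.3 kN.
n ≥ 2390 / 318.3 = 7.51 → use 8 bolts.

8 bolts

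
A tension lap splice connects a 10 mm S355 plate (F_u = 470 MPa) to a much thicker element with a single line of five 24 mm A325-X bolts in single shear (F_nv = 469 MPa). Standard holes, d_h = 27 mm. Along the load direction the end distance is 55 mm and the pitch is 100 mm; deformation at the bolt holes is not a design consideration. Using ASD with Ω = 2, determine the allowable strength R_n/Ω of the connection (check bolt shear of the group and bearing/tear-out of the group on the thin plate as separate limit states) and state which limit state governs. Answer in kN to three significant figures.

530 kN (bolt shear governs)

Bolt shear: A_b = π·24²/4 = 452.4 mm²; R_n = 469 × 452.4 × 5 × 1 / 1000 = 1061 kN → 1061 / 2 = 530 kN.
Bearing (1.5 l_c t F_u ≤ 3.0 d t F_u): upper limit = 3.0·24·10·470 / 1000 = 338.4 kN.
  Edge l_c = 55 − 27/2 = 41.5 → r_n = 292.6 kN; interior l_c = 100 − 27 = 73 → r_n = 338.4 kN.
  R_n,bearing = 1·292.6 + 4·338.4 = 1646 kN → 1646 / 2 = 823 kN.
Bolt shear governs: 530 kN.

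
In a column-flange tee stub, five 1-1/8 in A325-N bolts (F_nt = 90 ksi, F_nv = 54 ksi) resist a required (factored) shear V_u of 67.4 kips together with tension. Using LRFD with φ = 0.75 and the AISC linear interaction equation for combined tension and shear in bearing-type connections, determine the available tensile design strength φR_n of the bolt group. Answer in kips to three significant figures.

324 kips

A_b = π·1.125²/4 = 0.994 in²; f_rv = 67.4 / (5 × 0.994) = 13.56 ksi.
F'_nt = 1.3 F_nt − (F_nt / φF_nv) f_rv = 1.3·90 − (90/(0.75·54))·13.56 = 86.86 ksi, capped at F_nt → F'_nt = 86.86 ksi.
R_n = F'_nt · A_b · n = 86.86 × 0.994 × 5 = 431.7 kips.
Design strength φR_n = 0.75 × 431.7 = 324 kips.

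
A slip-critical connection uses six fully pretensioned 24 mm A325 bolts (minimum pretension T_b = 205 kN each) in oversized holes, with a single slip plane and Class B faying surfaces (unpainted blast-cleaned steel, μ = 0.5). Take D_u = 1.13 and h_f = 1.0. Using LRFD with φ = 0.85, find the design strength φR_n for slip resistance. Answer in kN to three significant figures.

591 kN

R_n = μ · D_u · h_f · T_b · n_s · n_b = 0.5 × 1.13 × 1.0 × 205 × 1 × 6 = 694.9 kN.
Design strength φR_n = 0.85 × 694.9 = 591 kN.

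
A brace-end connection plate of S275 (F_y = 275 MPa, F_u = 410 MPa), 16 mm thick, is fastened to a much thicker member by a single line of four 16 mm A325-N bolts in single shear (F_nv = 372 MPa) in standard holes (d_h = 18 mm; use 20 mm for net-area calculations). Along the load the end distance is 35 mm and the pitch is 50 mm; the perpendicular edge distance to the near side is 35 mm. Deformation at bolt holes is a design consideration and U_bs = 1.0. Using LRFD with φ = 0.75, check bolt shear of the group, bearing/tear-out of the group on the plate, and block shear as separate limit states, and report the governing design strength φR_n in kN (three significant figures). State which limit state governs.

224 kN (bolt shear governs)

Bolt shear: A_b = π·16²/4 = 201.1 mm²; R_n = 372 × 201.1 × 4 × 1 / 1000 = 299.2 kN → 0.75 × 299.2 = 224 kN.
Bearing: edge l_c = 26, r_n = 204.7 kN; interior l_c = 32, r_n = 251.9 kN; R_n = 204.7 + 3·251.9 = 960.4 kN → 720 kN.
Block shear: A_gv = 2960, A_nv = 1840, A_nt = 400 mm²; R_n = min(0.6F_uA_nv, 0.6F_yA_gv) + U_bs·F_u·A_nt = 616.6 kN → 462 kN.
Bolt shear governs: 224 kN.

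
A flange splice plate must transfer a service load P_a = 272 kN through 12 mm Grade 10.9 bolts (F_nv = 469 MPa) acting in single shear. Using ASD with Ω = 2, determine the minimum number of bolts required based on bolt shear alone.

11 bolts

A_b = π·12²/4 = 113.1 mm².
Per-bolt allowable strength R_n/Ω = 469 × 113.1 × 1 / 1000 / 2 = 26.52 kN.
n ≥ 272 / 26.52 = 10.26 → use 11 bolts.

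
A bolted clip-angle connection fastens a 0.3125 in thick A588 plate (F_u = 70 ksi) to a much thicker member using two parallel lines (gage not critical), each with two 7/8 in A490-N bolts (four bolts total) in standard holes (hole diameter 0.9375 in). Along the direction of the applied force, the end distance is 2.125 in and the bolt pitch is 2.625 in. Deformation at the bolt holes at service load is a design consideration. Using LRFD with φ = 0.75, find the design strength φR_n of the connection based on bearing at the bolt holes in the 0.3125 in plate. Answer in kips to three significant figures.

132 kips

Per bolt r_n = 1.2 l_c t F_u ≤ 2.4 d t F_u; upper limit = 2.4 × 0.875 × 0.3125 × 70 = 45.94 kips.
Edge bolt: l_c = 2.125 − 0.9375/2 = 1.656 in → 1.2 × 1.656 × 0.3125 × 70 = 43.48 → r_n = 43.48 kips.
Interior bolts: l_c = 2.625 − 0.9375 = 1.688 in → 1.2 × 1.688 × 0.3125 × 70 = 44.3 → r_n = 44.3 kips.
R_n = 2 × 43.48 + 2 × 44.3 = 175.5 kips.
Design strength φR_n = 0.75 × 175.5 = 132 kips.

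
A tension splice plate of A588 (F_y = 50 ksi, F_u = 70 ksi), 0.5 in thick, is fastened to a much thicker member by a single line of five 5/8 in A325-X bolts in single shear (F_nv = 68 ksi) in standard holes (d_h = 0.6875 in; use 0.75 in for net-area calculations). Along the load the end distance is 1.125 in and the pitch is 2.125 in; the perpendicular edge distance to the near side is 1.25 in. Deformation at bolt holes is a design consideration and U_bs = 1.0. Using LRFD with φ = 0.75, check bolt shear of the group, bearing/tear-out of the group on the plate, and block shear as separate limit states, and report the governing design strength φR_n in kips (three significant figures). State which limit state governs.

Bolt shear: A_b = π·0.625²/4 = 0.3068 in²; R_n = 68 × 0.3068 × 5 × 1 = 104.3 kips → 0.75 × 104.3 = 78.2 kips.
Bearing: edge l_c = 0.7812, r_n = 32.81 kips; interior l_c = 1.438, r_n = 52.5 kips; R_n = 32.81 + 4·52.5 = 242.8 kips → 182 kips.
Block shear: A_gv = 4.812, A_nv = 3.125, A_nt = 0.4375 in²; R_n = min(0.6F_uA_nv, 0.6F_yA_gv) + U_bs·F_u·A_nt = 161.9 kips → 121 kips.
Bolt shear governs: 78.2 kips.

78.2 kips (bolt shear governs)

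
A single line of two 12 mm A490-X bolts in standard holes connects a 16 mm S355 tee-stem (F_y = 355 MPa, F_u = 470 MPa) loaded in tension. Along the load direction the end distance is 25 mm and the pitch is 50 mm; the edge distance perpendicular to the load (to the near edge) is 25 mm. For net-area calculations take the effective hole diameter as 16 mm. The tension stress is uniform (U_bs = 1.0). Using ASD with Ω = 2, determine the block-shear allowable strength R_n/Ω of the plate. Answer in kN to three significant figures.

Shear plane L_v = 25 + 1·50 = 75 mm; A_gv = 75 × 16 = 1200 mm².
A_nv = (75 − 1.5·16) × 16 = 816 mm².
A_nt = (25 − 0.5·16) × 16 = 272 mm².
0.6 F_u A_nv = 230.1 kN; 0.6 F_y A_gv = 255.6 kN → shear rupture governs the shear term.
R_n = 230.1 + 1.0 × 470 × 272 / 1000 = 358 kN.
Allowable strength R_n/Ω = 358 / 2 = 179 kN.

179 kN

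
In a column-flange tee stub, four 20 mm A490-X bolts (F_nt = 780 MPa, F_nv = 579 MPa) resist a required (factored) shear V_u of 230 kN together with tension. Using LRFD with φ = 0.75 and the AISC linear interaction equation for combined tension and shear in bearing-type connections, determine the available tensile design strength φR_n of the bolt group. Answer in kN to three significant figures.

646 kN

A_b = π·20²/4 = 314.2 mm²; f_rv = 230 × 1000 / (4 × 314.2) = 183 MPa.
F'_nt = 1.3 F_nt − (F_nt / φF_nv) f_rv = 1.3·780 − (780/(0.75·579))·183 = 685.2 MPa, capped at F_nt → F'_nt = 685.2 MPa.
R_n = F'_nt · A_b · n = 685.2 × 314.2 × 4 / 1000 = 861.1 kN.
Design strength φR_n = 0.75 × 861.1 = 646 kN.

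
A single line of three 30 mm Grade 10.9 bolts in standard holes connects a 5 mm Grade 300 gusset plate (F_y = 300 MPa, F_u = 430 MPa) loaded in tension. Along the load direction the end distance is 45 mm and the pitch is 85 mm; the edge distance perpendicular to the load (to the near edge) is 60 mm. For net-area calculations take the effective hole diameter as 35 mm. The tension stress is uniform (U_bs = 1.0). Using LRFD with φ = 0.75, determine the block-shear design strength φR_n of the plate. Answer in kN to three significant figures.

Shear plane L_v = 45 + 2·85 = 215 mm; A_gv = 215 × 5 = 1075 mm².
A_nv = (215 − 2.5·35) × 5 = 637.5 mm².
A_nt = (60 − 0.5·35) × 5 = 212.5 mm².
0.6 F_u A_nv = 164.5 kN; 0.6 F_y A_gv = 193.5 kN → shear rupture governs the shear term.
R_n = 164.5 + 1.0 × 430 × 212.5 / 1000 = 255.8 kN.
Design strength φR_n = 0.75 × 255.8 = 192 kN.

192 kN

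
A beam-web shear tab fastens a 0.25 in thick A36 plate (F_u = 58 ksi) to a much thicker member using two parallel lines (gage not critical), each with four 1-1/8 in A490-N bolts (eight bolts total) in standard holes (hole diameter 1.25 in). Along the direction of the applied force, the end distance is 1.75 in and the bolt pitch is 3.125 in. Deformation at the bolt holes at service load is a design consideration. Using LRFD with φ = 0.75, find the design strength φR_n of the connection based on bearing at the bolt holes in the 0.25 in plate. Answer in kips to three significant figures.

Per bolt r_n = 1.2 l_c t F_u ≤ 2.4 d t F_u; upper limit = 2.4 × 1.125 × 0.25 × 58 = 39.15 kips.
Edge bolt: l_c = 1.75 − 1.25/2 = 1.125 in → 1.2 × 1.125 × 0.25 × 58 = 19.57 → r_n = 19.57 kips.
Interior bolts: l_c = 3.125 − 1.25 = 1.875 in → 1.2 × 1.875 × 0.25 × 58 = 32.62 → r_n = 32.62 kips.
R_n = 2 × 19.57 + 6 × 32.62 = 234.9 kips.
Design strength φR_n = 0.75 × 234.9 = 176 kips.

176 kips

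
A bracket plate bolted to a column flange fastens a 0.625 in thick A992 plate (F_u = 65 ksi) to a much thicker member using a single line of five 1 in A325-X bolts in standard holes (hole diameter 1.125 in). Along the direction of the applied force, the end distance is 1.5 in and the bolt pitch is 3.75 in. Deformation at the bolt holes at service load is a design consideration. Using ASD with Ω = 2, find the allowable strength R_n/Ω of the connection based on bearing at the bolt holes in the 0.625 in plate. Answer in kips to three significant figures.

Per bolt r_n = 1.2 l_c t F_u ≤ 2.4 d t F_u; upper limit = 2.4 × 1 × 0.625 × 65 = 97.5 kips.
Edge bolt: l_c = 1.5 − 1.125/2 = 0.9375 in → 1.2 × 0.9375 × 0.625 × 65 = 45.7 → r_n = 45.7 kips.
Interior bolts: l_c = 3.75 − 1.125 = 2.625 in → 1.2 × 2.625 × 0.625 × 65 = 128 → r_n = 97.5 kips.
R_n = 1 × 45.7 + 4 × 97.5 = 435.7 kips.
Allowable strength R_n/Ω = 435.7 / 2 = 218 kips.

218 kips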